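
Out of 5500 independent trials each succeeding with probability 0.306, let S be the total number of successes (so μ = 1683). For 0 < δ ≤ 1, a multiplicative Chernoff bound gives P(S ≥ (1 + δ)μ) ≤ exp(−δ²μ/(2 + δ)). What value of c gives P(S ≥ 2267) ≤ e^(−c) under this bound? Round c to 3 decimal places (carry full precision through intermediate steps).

86.343

Write 2267 = (1 + δ)μ, so δ = 2267/1683 − 1 = 0.3469994…
Then the exponent is δ²μ/(2 + δ) = (2267 − μ)² / (μ·(2 + δ)) = 86.343291.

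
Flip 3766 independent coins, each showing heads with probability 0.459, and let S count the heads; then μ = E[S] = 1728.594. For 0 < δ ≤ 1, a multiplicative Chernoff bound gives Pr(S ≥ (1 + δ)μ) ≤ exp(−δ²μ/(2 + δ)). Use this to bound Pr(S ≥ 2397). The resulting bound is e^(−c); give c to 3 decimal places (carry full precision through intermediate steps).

108.291

Write 2397 = (1 + δ)μ, so δ = 2397/1728.594 − 1 = 0.3866761…
Then the exponent is δ²μ/(2 + δ) = (2397 − μ)² / (μ·(2 + δ)) = 108.291456.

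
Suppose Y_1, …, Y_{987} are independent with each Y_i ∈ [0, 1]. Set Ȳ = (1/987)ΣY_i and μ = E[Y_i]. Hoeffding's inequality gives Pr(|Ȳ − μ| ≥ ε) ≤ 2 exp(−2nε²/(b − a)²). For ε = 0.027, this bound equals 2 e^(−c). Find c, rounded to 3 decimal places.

c = 2nε²/(b − a)² = 2·987·0.027² / 1² = 1.4390.

1.439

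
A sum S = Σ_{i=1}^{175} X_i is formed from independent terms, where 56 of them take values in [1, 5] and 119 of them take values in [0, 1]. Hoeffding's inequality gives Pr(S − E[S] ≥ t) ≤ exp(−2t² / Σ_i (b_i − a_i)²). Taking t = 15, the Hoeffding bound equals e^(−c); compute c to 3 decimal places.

Σ(b_i − a_i)² = 56·4² + 119·1² = 1015.
c = 2t² / 1015 = 2·15² / 1015 = 0.4433.

0.443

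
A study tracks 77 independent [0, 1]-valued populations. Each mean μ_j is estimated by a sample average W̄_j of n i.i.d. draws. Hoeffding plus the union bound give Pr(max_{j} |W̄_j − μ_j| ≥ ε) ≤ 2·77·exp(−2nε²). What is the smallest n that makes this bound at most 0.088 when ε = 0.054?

1281

Need 2·77·exp(−2nε²) ≤ 0.088, i.e. exp(−2nε²) ≤ 0.088/154.
So 2nε² ≥ ln(154/0.088) = 7.467371.
Hence n ≥ 7.467371/(2·0.054²) = 1280.413.
The smallest integer n is 1281.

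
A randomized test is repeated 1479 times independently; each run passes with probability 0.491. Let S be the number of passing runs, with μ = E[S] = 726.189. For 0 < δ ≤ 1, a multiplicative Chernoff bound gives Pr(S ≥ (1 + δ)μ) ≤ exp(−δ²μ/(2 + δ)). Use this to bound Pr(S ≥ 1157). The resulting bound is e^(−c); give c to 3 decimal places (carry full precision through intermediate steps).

Write 1157 = (1 + δ)μ, so δ = 1157/726.189 − 1 = 0.5932491…
Then the exponent is δ²μ/(2 + δ) = (1157 − μ)² / (μ·(2 + δ)) = 98.555226.

98.555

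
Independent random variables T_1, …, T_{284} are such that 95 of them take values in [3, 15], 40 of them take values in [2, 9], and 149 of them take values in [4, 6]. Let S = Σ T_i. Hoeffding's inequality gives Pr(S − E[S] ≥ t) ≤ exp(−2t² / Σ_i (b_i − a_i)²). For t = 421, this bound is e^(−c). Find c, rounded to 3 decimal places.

Σ(b_i − a_i)² = 95·12² + 40·7² + 149·2² = 16236.
c = 2t² / 16236 = 2·421² / 16236 = 21.8331.

21.833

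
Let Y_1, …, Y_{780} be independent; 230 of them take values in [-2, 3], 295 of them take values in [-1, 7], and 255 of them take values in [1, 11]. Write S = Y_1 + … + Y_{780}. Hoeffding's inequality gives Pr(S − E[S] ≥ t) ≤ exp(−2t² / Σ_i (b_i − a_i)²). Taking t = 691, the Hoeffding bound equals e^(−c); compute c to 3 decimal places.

19.050

Σ(b_i − a_i)² = 230·5² + 295·8² + 255·10² = 50130.
c = 2t² / 50130 = 2·691² / 50130 = 19.0497.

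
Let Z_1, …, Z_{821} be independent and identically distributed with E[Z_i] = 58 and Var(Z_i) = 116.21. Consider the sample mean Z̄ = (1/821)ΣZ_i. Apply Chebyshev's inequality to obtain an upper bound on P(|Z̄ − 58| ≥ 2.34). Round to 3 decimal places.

Var(Z̄) = Var(Z_i)/n = 116.21/821 = 0.14155.
Chebyshev: P(|Z̄ − 58| ≥ 2.34) ≤ Var(Z̄)/(2.34)² = 116.21/(821·2.34²) = 0.0259.

0.026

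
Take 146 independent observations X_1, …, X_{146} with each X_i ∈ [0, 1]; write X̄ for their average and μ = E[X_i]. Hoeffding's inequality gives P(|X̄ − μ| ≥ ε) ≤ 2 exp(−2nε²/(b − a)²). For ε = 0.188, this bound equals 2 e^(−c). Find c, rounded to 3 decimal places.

c = 2nε²/(b − a)² = 2·146·0.188² / 1² = 10.3204.

10.320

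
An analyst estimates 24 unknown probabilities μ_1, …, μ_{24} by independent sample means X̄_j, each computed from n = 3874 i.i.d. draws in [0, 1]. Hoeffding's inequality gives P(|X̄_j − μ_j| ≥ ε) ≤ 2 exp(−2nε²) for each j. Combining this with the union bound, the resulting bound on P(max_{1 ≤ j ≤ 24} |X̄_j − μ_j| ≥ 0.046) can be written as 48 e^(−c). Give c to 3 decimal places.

16.395

Union bound over the 24 events: P(max_{1 ≤ j ≤ 24} |X̄_j − μ_j| ≥ 0.046) ≤ 24·2·exp(−2nε²) = 48 exp(−2·3874·0.046²).
So c = 2·3874·0.046² = 16.3948.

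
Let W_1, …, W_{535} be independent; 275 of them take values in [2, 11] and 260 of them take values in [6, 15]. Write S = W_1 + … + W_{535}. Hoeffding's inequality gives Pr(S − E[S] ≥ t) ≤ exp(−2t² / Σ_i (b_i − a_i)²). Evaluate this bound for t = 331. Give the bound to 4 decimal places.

0.0064

Σ(b_i − a_i)² = 275·9² + 260·9² = 43335.
Exponent = 2·331² / 43335 = 5.05647.
Bound = exp(−5.05647) = 0.00637.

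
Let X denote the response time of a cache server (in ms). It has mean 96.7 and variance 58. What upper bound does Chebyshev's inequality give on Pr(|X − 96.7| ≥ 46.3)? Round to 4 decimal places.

Chebyshev: Pr(|X − μ| ≥ t) ≤ Var(X)/t².
Bound = 58 / 2143.69 = 0.0271.

0.0271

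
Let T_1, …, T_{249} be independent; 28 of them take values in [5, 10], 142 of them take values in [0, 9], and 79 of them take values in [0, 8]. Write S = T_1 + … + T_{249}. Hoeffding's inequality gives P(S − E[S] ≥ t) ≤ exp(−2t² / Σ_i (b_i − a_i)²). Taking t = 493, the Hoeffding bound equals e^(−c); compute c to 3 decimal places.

Σ(b_i − a_i)² = 28·5² + 142·9² + 79·8² = 17258.
c = 2t² / 17258 = 2·493² / 17258 = 28.1665.

28.167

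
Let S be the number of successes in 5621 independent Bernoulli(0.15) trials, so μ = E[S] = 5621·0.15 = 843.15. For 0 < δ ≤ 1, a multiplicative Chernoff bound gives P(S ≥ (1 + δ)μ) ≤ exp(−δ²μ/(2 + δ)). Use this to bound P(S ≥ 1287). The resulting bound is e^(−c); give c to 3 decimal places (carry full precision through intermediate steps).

Write 1287 = (1 + δ)μ, so δ = 1287/843.15 − 1 = 0.5264188…
Then the exponent is δ²μ/(2 + δ) = (1287 − μ)² / (μ·(2 + δ)) = 92.483075.

92.483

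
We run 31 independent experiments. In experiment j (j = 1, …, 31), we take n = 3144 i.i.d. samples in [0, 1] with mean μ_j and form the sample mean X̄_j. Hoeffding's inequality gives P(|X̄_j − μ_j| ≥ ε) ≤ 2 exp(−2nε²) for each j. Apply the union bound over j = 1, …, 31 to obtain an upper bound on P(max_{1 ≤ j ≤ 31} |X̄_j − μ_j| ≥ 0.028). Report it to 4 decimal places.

0.4481

Per-experiment Hoeffding bound: 2·exp(−2·3144·0.028²) = 2·exp(−4.92979) = 0.014456.
Union bound over 31 events: 31·0.014456 = 0.44814.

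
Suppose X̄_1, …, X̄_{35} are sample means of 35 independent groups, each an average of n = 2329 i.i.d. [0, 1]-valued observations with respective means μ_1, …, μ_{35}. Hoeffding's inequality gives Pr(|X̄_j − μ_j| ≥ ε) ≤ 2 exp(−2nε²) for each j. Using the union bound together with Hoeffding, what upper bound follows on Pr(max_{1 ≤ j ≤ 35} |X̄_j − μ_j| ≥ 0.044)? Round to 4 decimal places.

Per-experiment Hoeffding bound: 2·exp(−2·2329·0.044²) = 2·exp(−9.01789) = 0.00024244.
Union bound over 35 events: 35·0.00024244 = 0.00849.

0.0085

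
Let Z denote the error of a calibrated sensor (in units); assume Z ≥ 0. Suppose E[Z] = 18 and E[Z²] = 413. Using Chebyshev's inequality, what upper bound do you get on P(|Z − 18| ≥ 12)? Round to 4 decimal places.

Var(Z) = E[Z²] − (E[Z])² = 413 − 324 = 89.
Chebyshev's inequality: P(|Z − μ| ≥ t) ≤ Var(Z)/t² = 89/144 = 0.6181.

0.6181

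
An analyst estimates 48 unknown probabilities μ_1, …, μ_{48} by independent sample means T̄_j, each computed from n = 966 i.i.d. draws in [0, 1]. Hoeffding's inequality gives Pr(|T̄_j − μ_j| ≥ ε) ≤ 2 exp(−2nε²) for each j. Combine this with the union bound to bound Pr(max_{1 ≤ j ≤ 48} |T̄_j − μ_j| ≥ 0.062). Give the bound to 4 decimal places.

Per-experiment Hoeffding bound: 2·exp(−2·966·0.062²) = 2·exp(−7.42661) = 0.0011904.
Union bound over 48 events: 48·0.0011904 = 0.05714.

0.0571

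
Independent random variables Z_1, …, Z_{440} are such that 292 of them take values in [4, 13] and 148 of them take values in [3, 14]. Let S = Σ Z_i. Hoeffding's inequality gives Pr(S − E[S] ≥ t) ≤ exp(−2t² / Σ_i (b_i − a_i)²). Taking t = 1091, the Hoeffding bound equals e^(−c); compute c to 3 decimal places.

57.280

Σ(b_i − a_i)² = 292·9² + 148·11² = 41560.
c = 2t² / 41560 = 2·1091² / 41560 = 57.2801.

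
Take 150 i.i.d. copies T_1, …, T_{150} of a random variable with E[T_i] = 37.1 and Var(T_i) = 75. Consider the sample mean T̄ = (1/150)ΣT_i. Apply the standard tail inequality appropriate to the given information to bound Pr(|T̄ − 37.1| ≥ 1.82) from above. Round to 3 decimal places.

With mean and variance of each term known, Chebyshev's inequality bounds the deviation of the sum (or sample mean).
Var(T̄) = Var(T_i)/n = 75/150 = 0.5.
Chebyshev: Pr(|T̄ − 37.1| ≥ 1.82) ≤ Var(T̄)/(1.82)² = 75/(150·1.82²) = 0.1509.

0.151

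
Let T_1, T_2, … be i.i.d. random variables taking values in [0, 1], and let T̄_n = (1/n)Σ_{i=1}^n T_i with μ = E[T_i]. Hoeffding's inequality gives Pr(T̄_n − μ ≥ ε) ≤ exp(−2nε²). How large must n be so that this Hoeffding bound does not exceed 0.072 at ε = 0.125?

85

Require exp(−2nε²) ≤ 0.072, i.e. 2nε² ≥ ln(1/0.072) = 2.631089.
So n ≥ 2.631089 / (2·0.125²) = 84.195.
The smallest integer n is 85.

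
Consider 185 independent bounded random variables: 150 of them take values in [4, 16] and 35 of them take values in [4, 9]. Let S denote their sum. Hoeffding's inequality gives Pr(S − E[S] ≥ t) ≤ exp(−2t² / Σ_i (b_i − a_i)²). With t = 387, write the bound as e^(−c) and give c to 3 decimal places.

13.328

Σ(b_i − a_i)² = 150·12² + 35·5² = 22475.
c = 2t² / 22475 = 2·387² / 22475 = 13.3276.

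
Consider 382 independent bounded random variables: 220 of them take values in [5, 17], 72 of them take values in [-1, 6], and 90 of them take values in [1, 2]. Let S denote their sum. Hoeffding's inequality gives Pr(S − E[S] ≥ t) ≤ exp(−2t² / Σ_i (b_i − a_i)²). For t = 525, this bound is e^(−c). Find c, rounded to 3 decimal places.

Σ(b_i − a_i)² = 220·12² + 72·7² + 90·1² = 35298.
c = 2t² / 35298 = 2·525² / 35298 = 15.6170.

15.617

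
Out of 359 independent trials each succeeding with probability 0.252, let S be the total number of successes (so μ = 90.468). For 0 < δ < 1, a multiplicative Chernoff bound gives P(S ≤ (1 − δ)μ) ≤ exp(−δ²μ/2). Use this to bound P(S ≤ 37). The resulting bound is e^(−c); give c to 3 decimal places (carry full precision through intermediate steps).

15.800

Write 37 = (1 − δ)μ, so δ = 1 − 37/90.468 = 0.5910156…
Then the exponent is δ²μ/2 = (μ − 37)²/(2μ) = 15.800211.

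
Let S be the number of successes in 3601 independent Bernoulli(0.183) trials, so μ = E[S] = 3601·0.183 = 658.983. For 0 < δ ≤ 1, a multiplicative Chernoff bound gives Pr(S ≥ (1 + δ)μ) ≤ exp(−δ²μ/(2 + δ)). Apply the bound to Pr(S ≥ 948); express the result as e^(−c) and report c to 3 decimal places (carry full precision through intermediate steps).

51.980

Write 948 = (1 + δ)μ, so δ = 948/658.983 − 1 = 0.4385804…
Then the exponent is δ²μ/(2 + δ) = (948 − μ)² / (μ·(2 + δ)) = 51.979907.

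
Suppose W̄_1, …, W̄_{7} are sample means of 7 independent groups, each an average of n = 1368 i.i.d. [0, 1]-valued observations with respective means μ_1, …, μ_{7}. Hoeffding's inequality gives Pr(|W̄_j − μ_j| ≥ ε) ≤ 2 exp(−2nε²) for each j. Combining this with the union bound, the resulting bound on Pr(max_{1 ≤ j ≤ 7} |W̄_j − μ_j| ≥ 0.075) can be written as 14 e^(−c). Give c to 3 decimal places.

Union bound over the 7 events: Pr(max_{1 ≤ j ≤ 7} |W̄_j − μ_j| ≥ 0.075) ≤ 7·2·exp(−2nε²) = 14 exp(−2·1368·0.075²).
So c = 2·1368·0.075² = 15.3900.

15.390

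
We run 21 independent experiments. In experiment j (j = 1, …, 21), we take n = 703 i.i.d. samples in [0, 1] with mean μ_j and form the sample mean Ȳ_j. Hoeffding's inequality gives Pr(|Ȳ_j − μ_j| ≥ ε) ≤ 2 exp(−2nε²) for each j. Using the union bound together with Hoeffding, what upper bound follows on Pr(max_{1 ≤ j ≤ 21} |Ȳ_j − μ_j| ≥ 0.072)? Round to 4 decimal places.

Per-experiment Hoeffding bound: 2·exp(−2·703·0.072²) = 2·exp(−7.28870) = 0.0013664.
Union bound over 21 events: 21·0.0013664 = 0.02869.

0.0287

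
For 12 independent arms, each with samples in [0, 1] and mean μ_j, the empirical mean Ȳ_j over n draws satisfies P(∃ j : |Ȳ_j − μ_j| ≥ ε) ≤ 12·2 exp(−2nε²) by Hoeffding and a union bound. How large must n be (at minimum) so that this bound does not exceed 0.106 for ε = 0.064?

662

Need 2·12·exp(−2nε²) ≤ 0.106, i.e. exp(−2nε²) ≤ 0.106/24.
So 2nε² ≥ ln(24/0.106) = 5.422370.
Hence n ≥ 5.422370/(2·0.064²) = 661.910.
The smallest integer n is 662.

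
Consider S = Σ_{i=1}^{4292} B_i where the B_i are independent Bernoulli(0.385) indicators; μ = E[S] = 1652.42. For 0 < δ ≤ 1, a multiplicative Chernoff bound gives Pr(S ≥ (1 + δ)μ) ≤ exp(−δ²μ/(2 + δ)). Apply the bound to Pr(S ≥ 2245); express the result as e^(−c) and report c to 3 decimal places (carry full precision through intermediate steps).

Write 2245 = (1 + δ)μ, so δ = 2245/1652.42 − 1 = 0.3586134…
Then the exponent is δ²μ/(2 + δ) = (2245 − μ)² / (μ·(2 + δ)) = 90.098336.

90.098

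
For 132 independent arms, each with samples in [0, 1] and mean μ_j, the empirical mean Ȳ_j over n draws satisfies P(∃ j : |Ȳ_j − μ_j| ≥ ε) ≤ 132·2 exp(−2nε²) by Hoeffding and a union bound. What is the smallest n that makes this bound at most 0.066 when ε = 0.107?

363

Need 2·132·exp(−2nε²) ≤ 0.066, i.e. exp(−2nε²) ≤ 0.066/264.
So 2nε² ≥ ln(264/0.066) = 8.294050.
Hence n ≥ 8.294050/(2·0.107²) = 362.217.
The smallest integer n is 363.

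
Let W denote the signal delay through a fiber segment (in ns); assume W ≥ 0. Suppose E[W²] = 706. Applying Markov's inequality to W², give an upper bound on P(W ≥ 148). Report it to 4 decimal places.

Since W ≥ 0, the event {W ≥ 148} is the same as {W² ≥ 21904}.
Markov's inequality applied to W² gives P(W² ≥ 21904) ≤ E[W²]/21904 = 706/21904 = 0.0322.

0.0322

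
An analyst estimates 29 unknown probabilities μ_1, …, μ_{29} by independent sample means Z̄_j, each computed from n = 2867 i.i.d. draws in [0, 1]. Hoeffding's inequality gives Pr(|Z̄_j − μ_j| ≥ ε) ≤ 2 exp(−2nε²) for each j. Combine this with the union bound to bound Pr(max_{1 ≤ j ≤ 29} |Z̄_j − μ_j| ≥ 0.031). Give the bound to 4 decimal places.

0.2346

Per-experiment Hoeffding bound: 2·exp(−2·2867·0.031²) = 2·exp(−5.51037) = 0.0080892.
Union bound over 29 events: 29·0.0080892 = 0.23459.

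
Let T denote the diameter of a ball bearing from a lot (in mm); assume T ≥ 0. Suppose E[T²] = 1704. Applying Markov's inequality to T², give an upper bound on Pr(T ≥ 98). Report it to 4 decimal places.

Since T ≥ 0, the event {T ≥ 98} is the same as {T² ≥ 9604}.
Markov's inequality applied to T² gives Pr(T² ≥ 9604) ≤ E[T²]/9604 = 1704/9604 = 0.1774.

0.1774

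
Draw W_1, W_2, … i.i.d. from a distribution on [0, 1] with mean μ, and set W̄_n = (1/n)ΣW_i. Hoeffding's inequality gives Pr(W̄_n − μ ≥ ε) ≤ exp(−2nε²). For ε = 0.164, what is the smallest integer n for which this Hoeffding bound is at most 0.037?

62

Require exp(−2nε²) ≤ 0.037, i.e. 2nε² ≥ ln(1/0.037) = 3.296837.
So n ≥ 3.296837 / (2·0.164²) = 61.289.
The smallest integer n is 62.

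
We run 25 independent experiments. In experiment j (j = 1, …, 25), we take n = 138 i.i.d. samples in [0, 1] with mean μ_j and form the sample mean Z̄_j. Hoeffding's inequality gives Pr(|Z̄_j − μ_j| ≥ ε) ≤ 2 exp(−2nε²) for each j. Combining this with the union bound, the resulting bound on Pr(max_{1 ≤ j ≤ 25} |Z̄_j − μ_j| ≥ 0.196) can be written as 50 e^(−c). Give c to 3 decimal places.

Union bound over the 25 events: Pr(max_{1 ≤ j ≤ 25} |Z̄_j − μ_j| ≥ 0.196) ≤ 25·2·exp(−2nε²) = 50 exp(−2·138·0.196²).
So c = 2·138·0.196² = 10.6028.

10.603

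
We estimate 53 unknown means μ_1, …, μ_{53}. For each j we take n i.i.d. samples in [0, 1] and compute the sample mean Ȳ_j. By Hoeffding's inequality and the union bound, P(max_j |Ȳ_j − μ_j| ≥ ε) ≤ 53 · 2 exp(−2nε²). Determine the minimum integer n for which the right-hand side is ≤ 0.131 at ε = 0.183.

100

Need 2·53·exp(−2nε²) ≤ 0.131, i.e. exp(−2nε²) ≤ 0.131/106.
So 2nε² ≥ ln(106/0.131) = 6.695997.
Hence n ≥ 6.695997/(2·0.183²) = 99.973.
The smallest integer n is 100.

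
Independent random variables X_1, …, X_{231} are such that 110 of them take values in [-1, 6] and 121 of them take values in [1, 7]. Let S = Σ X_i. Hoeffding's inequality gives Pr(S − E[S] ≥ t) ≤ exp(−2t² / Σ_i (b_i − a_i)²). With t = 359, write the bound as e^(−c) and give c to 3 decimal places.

Σ(b_i − a_i)² = 110·7² + 121·6² = 9746.
c = 2t² / 9746 = 2·359² / 9746 = 26.4480.

26.448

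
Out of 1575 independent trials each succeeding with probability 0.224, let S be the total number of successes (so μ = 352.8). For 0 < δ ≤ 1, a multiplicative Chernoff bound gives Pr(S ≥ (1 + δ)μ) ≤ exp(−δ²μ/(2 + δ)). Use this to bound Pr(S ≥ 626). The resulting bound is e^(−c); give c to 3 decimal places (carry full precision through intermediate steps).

Write 626 = (1 + δ)μ, so δ = 626/352.8 − 1 = 0.7743764…
Then the exponent is δ²μ/(2 + δ) = (626 − μ)² / (μ·(2 + δ)) = 76.254843.

76.255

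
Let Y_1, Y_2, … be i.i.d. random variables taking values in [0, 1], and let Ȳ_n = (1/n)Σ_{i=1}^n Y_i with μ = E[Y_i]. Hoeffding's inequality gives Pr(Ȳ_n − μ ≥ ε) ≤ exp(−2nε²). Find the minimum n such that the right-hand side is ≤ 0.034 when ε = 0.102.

163

Require exp(−2nε²) ≤ 0.034, i.e. 2nε² ≥ ln(1/0.034) = 3.381395.
So n ≥ 3.381395 / (2·0.102²) = 162.505.
The smallest integer n is 163.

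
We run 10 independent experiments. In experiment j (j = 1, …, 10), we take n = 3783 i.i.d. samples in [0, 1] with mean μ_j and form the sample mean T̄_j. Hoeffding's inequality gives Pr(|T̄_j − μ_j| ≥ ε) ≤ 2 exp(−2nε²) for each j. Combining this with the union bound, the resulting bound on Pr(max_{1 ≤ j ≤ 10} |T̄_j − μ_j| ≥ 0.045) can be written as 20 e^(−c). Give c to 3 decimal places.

Union bound over the 10 events: Pr(max_{1 ≤ j ≤ 10} |T̄_j − μ_j| ≥ 0.045) ≤ 10·2·exp(−2nε²) = 20 exp(−2·3783·0.045²).
So c = 2·3783·0.045² = 15.3211.

15.321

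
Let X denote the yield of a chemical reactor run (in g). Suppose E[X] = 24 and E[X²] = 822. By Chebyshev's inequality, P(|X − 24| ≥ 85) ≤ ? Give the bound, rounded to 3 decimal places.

Var(X) = E[X²] − (E[X])² = 822 − 576 = 246.
Chebyshev's inequality: P(|X − μ| ≥ t) ≤ Var(X)/t² = 246/7225 = 0.0340.

0.034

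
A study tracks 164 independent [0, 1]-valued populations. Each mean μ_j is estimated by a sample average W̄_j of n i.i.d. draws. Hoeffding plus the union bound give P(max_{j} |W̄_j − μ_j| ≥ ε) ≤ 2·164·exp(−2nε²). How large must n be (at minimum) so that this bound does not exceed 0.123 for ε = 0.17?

137

Need 2·164·exp(−2nε²) ≤ 0.123, i.e. exp(−2nε²) ≤ 0.123/328.
So 2nε² ≥ ln(328/0.123) = 7.888585.
Hence n ≥ 7.888585/(2·0.17²) = 136.481.
The smallest integer n is 137.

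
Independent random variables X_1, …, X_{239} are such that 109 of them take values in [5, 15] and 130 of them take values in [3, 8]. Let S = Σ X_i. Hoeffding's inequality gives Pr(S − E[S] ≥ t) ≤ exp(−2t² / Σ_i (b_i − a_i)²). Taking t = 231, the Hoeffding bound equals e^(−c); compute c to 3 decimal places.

Σ(b_i − a_i)² = 109·10² + 130·5² = 14150.
c = 2t² / 14150 = 2·231² / 14150 = 7.5422.

7.542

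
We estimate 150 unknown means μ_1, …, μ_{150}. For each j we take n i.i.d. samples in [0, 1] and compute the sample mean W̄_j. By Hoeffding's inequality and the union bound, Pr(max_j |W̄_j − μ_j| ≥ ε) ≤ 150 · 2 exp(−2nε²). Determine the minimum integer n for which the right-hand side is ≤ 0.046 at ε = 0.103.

414

Need 2·150·exp(−2nε²) ≤ 0.046, i.e. exp(−2nε²) ≤ 0.046/300.
So 2nε² ≥ ln(300/0.046) = 8.782896.
Hence n ≥ 8.782896/(2·0.103²) = 413.936.
The smallest integer n is 414.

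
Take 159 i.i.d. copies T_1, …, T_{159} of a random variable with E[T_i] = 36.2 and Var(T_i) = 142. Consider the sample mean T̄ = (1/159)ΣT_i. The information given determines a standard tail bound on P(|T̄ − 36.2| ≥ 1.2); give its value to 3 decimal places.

With mean and variance of each term known, Chebyshev's inequality bounds the deviation of the sum (or sample mean).
Var(T̄) = Var(T_i)/n = 142/159 = 0.89308.
Chebyshev: P(|T̄ − 36.2| ≥ 1.2) ≤ Var(T̄)/(1.2)² = 142/(159·1.2²) = 0.6202.

0.620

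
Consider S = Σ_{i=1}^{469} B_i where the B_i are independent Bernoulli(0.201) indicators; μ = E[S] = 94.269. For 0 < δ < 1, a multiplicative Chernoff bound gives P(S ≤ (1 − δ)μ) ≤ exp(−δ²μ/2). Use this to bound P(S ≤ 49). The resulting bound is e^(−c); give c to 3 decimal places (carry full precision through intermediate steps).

10.869

Write 49 = (1 − δ)μ, so δ = 1 − 49/94.269 = 0.4802109…
Then the exponent is δ²μ/2 = (μ − 49)²/(2μ) = 10.869333.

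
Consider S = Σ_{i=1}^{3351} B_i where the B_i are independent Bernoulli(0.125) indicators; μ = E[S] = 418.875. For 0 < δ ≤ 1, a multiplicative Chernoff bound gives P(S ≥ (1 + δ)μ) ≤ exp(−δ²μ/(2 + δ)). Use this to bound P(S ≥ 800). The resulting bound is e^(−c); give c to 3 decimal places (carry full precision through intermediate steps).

119.172

Write 800 = (1 + δ)μ, so δ = 800/418.875 − 1 = 0.9098776…
Then the exponent is δ²μ/(2 + δ) = (800 − μ)² / (μ·(2 + δ)) = 119.172405.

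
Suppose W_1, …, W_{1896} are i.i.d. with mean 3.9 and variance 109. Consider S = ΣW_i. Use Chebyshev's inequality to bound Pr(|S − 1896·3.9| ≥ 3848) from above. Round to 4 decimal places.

Var(S) = n·Var(W_i) = 1896·109 = 206664.
Chebyshev: Pr(|S − 1896·3.9| ≥ 3848) ≤ Var(S)/3848² = 206664/14807104 = 0.0140.

0.0140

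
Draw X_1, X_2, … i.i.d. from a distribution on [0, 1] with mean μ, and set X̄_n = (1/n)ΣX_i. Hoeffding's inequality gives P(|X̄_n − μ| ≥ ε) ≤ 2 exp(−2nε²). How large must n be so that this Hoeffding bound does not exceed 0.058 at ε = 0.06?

Require 2·exp(−2nε²) ≤ 0.058, i.e. 2nε² ≥ ln(2/0.058) = 3.540459.
So n ≥ 3.540459 / (2·0.06²) = 491.730.
The smallest integer n is 492.

492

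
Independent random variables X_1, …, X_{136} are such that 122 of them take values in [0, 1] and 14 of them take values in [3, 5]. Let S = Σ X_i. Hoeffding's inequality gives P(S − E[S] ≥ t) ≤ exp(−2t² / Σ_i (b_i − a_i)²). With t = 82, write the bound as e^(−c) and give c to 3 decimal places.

75.551

Σ(b_i − a_i)² = 122·1² + 14·2² = 178.
c = 2t² / 178 = 2·82² / 178 = 75.5506.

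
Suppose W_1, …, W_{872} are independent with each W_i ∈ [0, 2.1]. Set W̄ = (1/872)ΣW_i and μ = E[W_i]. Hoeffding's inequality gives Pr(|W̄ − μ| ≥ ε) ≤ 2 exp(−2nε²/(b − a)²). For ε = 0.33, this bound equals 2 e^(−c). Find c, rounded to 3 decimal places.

c = 2nε²/(b − a)² = 2·872·0.33² / 2.1² = 43.0661.

43.066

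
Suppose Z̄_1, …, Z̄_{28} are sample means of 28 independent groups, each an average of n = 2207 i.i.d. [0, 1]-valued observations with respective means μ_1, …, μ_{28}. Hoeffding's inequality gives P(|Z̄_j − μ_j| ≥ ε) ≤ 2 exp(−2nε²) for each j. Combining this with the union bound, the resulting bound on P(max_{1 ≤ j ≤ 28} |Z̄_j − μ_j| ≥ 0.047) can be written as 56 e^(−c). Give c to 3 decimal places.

9.751

Union bound over the 28 events: P(max_{1 ≤ j ≤ 28} |Z̄_j − μ_j| ≥ 0.047) ≤ 28·2·exp(−2nε²) = 56 exp(−2·2207·0.047²).
So c = 2·2207·0.047² = 9.7505.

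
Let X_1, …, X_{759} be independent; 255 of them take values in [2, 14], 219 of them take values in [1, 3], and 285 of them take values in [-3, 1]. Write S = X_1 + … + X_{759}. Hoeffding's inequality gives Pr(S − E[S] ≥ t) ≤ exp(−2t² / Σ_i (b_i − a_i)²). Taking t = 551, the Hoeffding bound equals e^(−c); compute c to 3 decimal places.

14.404

Σ(b_i − a_i)² = 255·12² + 219·2² + 285·4² = 42156.
c = 2t² / 42156 = 2·551² / 42156 = 14.4037.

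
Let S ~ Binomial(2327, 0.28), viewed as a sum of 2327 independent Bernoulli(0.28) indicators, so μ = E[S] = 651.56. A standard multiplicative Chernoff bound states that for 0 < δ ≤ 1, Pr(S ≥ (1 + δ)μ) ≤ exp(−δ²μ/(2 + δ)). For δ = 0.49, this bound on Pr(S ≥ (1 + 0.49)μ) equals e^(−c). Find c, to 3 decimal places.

c = δ²μ/(2 + δ) = 0.49²·651.56/(2 + 0.49) = 62.8271.

62.827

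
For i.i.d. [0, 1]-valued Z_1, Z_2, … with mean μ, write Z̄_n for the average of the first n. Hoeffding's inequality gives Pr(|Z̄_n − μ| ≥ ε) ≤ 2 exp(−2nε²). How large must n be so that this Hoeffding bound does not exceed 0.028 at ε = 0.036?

Require 2·exp(−2nε²) ≤ 0.028, i.e. 2nε² ≥ ln(2/0.028) = 4.268698.
So n ≥ 4.268698 / (2·0.036²) = 1646.874.
The smallest integer n is 1647.

1647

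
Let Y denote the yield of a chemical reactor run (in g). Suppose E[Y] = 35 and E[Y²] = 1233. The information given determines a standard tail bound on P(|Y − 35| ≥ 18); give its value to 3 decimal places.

The first two moments determine the variance, so Chebyshev's inequality is the sharpest standard bound available.
Var(Y) = E[Y²] − (E[Y])² = 1233 − 1225 = 8.
Chebyshev's inequality: P(|Y − μ| ≥ t) ≤ Var(Y)/t² = 8/324 = 0.0247.

0.025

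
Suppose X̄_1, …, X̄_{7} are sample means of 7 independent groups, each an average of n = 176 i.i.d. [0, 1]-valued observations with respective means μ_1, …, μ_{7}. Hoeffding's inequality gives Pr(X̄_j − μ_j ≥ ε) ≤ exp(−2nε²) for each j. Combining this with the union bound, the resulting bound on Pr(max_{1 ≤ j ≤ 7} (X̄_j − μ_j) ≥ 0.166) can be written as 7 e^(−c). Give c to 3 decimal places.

Union bound over the 7 events: Pr(max_{1 ≤ j ≤ 7} (X̄_j − μ_j) ≥ 0.166) ≤ 7·exp(−2nε²) = 7 exp(−2·176·0.166²).
So c = 2·176·0.166² = 9.6997.

9.700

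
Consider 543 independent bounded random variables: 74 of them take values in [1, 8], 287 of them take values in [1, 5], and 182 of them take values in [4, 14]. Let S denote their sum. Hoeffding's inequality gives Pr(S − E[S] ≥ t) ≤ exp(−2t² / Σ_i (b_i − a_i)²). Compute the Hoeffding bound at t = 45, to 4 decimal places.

0.8579

Σ(b_i − a_i)² = 74·7² + 287·4² + 182·10² = 26418.
Exponent = 2·45² / 26418 = 0.15330.
Bound = exp(−0.15330) = 0.85787.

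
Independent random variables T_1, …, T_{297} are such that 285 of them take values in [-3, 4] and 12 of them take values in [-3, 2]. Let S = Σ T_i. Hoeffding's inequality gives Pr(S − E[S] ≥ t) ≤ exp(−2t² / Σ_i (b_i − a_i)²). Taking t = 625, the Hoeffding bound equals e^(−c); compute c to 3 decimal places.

Σ(b_i − a_i)² = 285·7² + 12·5² = 14265.
c = 2t² / 14265 = 2·625² / 14265 = 54.7669.

54.767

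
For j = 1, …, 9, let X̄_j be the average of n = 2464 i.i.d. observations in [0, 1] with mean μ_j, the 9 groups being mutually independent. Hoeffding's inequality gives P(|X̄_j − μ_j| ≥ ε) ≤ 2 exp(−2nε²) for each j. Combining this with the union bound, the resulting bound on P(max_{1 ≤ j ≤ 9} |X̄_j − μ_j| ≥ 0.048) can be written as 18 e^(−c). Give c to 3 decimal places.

11.354

Union bound over the 9 events: P(max_{1 ≤ j ≤ 9} |X̄_j − μ_j| ≥ 0.048) ≤ 9·2·exp(−2nε²) = 18 exp(−2·2464·0.048²).
So c = 2·2464·0.048² = 11.3541.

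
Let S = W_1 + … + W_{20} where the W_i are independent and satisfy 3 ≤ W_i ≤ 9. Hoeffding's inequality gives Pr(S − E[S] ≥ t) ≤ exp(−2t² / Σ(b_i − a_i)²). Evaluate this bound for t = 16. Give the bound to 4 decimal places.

0.4911

Σ(b_i − a_i)² = 20·(6)² = 720.
Exponent = 2·16²/720 = 0.7111.
Bound = exp(−0.7111) = 0.49110.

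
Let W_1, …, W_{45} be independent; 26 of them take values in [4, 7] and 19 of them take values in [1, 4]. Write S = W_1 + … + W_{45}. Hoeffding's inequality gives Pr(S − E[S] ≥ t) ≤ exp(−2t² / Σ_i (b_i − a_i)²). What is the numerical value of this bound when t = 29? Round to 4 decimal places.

0.0157

Σ(b_i − a_i)² = 26·3² + 19·3² = 405.
Exponent = 2·29² / 405 = 4.15309.
Bound = exp(−4.15309) = 0.01572.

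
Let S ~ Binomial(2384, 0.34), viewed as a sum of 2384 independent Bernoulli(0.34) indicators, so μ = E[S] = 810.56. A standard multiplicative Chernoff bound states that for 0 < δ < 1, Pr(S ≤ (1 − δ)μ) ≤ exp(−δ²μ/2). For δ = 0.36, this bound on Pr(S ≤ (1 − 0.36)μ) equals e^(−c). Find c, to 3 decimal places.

52.524

c = δ²μ/2 = 0.36²·810.56/2 = 52.5243.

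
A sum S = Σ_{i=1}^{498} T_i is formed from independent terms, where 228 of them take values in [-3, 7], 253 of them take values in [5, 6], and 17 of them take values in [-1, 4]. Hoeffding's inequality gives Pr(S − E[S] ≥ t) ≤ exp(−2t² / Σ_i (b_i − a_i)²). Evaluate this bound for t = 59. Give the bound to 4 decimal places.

0.7434

Σ(b_i − a_i)² = 228·10² + 253·1² + 17·5² = 23478.
Exponent = 2·59² / 23478 = 0.29653.
Bound = exp(−0.29653) = 0.74339.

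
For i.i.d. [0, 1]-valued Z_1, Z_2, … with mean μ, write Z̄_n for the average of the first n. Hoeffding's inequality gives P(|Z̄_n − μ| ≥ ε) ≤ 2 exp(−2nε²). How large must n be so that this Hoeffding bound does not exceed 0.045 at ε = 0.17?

66

Require 2·exp(−2nε²) ≤ 0.045, i.e. 2nε² ≥ ln(2/0.045) = 3.794240.
So n ≥ 3.794240 / (2·0.17²) = 65.644.
The smallest integer n is 66.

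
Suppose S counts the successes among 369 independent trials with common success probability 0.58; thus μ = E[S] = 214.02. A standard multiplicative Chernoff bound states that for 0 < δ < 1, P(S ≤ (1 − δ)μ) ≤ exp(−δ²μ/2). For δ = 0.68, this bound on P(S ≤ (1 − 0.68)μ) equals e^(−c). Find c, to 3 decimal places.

49.481

c = δ²μ/2 = 0.68²·214.02/2 = 49.4814.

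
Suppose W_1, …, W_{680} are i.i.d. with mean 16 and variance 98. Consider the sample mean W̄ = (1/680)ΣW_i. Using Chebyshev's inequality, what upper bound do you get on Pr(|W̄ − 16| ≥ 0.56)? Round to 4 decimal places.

0.4596

Var(W̄) = Var(W_i)/n = 98/680 = 0.14412.
Chebyshev: Pr(|W̄ − 16| ≥ 0.56) ≤ Var(W̄)/(0.56)² = 98/(680·0.56²) = 0.4596.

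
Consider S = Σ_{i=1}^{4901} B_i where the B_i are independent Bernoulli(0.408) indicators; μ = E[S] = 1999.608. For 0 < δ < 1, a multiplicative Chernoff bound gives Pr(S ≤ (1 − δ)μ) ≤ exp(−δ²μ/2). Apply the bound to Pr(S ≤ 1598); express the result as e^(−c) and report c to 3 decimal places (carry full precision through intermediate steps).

40.330

Write 1598 = (1 − δ)μ, so δ = 1 − 1598/1999.608 = 0.2008434…
Then the exponent is δ²μ/2 = (μ − 1598)²/(2μ) = 40.330151.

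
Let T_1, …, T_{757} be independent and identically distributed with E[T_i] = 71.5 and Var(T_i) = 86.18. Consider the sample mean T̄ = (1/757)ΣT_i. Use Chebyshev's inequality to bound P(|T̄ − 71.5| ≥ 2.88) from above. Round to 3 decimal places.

Var(T̄) = Var(T_i)/n = 86.18/757 = 0.11384.
Chebyshev: P(|T̄ − 71.5| ≥ 2.88) ≤ Var(T̄)/(2.88)² = 86.18/(757·2.88²) = 0.0137.

0.014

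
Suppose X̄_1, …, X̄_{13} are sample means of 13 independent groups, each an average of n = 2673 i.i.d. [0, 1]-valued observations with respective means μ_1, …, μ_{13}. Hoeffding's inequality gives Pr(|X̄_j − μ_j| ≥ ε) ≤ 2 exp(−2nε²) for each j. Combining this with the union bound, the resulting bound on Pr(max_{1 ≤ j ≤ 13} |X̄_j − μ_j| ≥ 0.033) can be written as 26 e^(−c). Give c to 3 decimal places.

5.822

Union bound over the 13 events: Pr(max_{1 ≤ j ≤ 13} |X̄_j − μ_j| ≥ 0.033) ≤ 13·2·exp(−2nε²) = 26 exp(−2·2673·0.033²).
So c = 2·2673·0.033² = 5.8218.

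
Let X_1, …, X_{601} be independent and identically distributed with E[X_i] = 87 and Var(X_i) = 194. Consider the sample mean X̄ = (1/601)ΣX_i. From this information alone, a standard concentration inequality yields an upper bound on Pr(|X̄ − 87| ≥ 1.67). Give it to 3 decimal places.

0.116

With mean and variance of each term known, Chebyshev's inequality bounds the deviation of the sum (or sample mean).
Var(X̄) = Var(X_i)/n = 194/601 = 0.3228.
Chebyshev: Pr(|X̄ − 87| ≥ 1.67) ≤ Var(X̄)/(1.67)² = 194/(601·1.67²) = 0.1157.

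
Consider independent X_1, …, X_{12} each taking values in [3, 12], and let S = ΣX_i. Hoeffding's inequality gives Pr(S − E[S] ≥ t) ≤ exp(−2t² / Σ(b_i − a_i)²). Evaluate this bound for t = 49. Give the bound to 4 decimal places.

0.0072

Σ(b_i − a_i)² = 12·(9)² = 972.
Exponent = 2·49²/972 = 4.9403.
Bound = exp(−4.9403) = 0.00715.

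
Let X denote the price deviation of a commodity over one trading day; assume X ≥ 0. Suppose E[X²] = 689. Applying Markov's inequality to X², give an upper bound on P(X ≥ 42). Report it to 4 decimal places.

Since X ≥ 0, the event {X ≥ 42} is the same as {X² ≥ 1764}.
Markov's inequality applied to X² gives P(X² ≥ 1764) ≤ E[X²]/1764 = 689/1764 = 0.3906.

0.3906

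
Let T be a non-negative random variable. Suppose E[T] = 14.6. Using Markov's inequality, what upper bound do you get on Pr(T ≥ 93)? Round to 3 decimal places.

Markov's inequality: for a non-negative random variable, Pr(T ≥ a) ≤ E[T]/a.
Here E[T] = 14.6 and a = 93, so the bound is 14.6/93 = 0.1570.

0.157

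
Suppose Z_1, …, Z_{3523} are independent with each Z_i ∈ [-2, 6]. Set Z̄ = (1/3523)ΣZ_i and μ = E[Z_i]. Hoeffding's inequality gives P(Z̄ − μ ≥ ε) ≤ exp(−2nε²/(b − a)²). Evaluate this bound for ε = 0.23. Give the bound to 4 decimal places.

Exponent: 2nε²/(b − a)² = 2·3523·0.23² / 8² = 5.82396.
Bound = exp(−5.82396) = 0.00296.

0.0030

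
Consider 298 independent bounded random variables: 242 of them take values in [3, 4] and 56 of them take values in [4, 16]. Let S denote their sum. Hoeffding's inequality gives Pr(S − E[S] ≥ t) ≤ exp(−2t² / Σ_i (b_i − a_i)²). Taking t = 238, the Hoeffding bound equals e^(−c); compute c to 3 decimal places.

Σ(b_i − a_i)² = 242·1² + 56·12² = 8306.
c = 2t² / 8306 = 2·238² / 8306 = 13.6393.

13.639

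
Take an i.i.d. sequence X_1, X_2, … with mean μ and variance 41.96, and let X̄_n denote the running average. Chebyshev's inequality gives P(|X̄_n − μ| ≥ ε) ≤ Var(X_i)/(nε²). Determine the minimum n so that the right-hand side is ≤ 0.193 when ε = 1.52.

Require 41.96/(n·1.52²) ≤ 0.193, i.e. n ≥ 41.96/(0.193·1.52²) = 94.100.
The smallest integer n is 95.

95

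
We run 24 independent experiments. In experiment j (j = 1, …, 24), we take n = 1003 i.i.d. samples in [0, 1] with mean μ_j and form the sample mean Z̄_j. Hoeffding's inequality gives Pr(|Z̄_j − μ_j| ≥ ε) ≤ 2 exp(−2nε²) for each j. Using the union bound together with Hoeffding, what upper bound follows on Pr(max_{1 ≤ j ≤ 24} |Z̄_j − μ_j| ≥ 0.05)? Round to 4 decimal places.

0.3186

Per-experiment Hoeffding bound: 2·exp(−2·1003·0.05²) = 2·exp(−5.01500) = 0.013275.
Union bound over 24 events: 24·0.013275 = 0.31861.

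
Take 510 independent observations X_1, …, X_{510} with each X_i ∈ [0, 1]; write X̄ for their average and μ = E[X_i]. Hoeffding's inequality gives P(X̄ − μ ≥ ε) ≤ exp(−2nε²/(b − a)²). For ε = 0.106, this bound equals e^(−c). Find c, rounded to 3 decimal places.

c = 2nε²/(b − a)² = 2·510·0.106² / 1² = 11.4607.

11.461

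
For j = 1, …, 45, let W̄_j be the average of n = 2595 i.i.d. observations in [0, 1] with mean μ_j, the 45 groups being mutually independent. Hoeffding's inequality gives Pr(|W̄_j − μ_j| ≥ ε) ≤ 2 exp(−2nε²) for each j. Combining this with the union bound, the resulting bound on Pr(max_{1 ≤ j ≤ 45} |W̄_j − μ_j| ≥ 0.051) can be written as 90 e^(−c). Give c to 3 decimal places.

Union bound over the 45 events: Pr(max_{1 ≤ j ≤ 45} |W̄_j − μ_j| ≥ 0.051) ≤ 45·2·exp(−2nε²) = 90 exp(−2·2595·0.051²).
So c = 2·2595·0.051² = 13.4992.

13.499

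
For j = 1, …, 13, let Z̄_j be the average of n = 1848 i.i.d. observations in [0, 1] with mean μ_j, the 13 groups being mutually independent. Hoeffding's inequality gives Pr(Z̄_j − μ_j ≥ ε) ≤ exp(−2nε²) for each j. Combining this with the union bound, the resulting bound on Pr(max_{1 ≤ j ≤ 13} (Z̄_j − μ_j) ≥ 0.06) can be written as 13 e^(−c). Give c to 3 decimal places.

Union bound over the 13 events: Pr(max_{1 ≤ j ≤ 13} (Z̄_j − μ_j) ≥ 0.06) ≤ 13·exp(−2nε²) = 13 exp(−2·1848·0.06²).
So c = 2·1848·0.06² = 13.3056.

13.306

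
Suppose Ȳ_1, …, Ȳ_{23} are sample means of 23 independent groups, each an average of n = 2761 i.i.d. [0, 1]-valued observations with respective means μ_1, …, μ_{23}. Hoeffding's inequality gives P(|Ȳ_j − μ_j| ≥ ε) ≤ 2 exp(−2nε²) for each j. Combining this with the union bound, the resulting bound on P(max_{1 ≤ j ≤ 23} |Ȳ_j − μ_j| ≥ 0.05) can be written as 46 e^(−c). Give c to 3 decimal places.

13.805

Union bound over the 23 events: P(max_{1 ≤ j ≤ 23} |Ȳ_j − μ_j| ≥ 0.05) ≤ 23·2·exp(−2nε²) = 46 exp(−2·2761·0.05²).
So c = 2·2761·0.05² = 13.8050.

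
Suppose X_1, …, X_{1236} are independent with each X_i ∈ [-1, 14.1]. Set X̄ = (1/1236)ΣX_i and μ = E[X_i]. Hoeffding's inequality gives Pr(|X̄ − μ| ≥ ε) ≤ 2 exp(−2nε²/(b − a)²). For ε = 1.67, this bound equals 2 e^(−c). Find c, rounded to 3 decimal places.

30.236

c = 2nε²/(b − a)² = 2·1236·1.67² / 15.1² = 30.2362.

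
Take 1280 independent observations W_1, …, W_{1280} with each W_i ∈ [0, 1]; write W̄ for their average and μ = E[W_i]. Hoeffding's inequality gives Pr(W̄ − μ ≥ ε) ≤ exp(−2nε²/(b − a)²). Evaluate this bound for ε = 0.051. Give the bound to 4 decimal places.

0.0013

Exponent: 2nε²/(b − a)² = 2·1280·0.051² / 1² = 6.65856.
Bound = exp(−6.65856) = 0.00128.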